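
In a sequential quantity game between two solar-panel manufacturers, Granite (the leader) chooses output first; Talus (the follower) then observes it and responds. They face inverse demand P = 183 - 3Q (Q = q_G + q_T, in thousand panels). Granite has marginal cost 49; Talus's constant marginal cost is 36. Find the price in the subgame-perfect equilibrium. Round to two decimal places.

79.25

Solve by backward induction. Given q_G, the follower Talus maximises π_T = (183 - 3q_G - 3q_T)q_T - 36q_T.
Setting the follower's marginal profit to zero, 147 - 3q_G - 6q_T = 0, i.e. q_T = (147 - 3q_G)/6.
Granite substitutes q_T(q_G) into its own profit: π_G = q_G(183 - 3q_G - (147 - 3q_G)/2) - 49q_G = (219/2 - (3/2)q_G)q_G - 49q_G.
Leader FOC: 121/2 - 3q_G = 0, so q_G = 121/6.
Then q_T = (147 - 3·(121/6))/6 = 173/12.
Total output Q = 415/12, so price P = 183 - 3·(415/12) = 317/4.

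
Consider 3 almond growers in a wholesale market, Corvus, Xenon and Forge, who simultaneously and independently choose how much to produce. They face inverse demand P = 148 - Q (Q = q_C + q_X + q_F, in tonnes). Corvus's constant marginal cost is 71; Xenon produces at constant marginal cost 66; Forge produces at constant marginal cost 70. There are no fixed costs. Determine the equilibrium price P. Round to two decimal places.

88.75

Corvus's profit: π_C = (148 - Q)q_C - (71q_C). Setting ∂π_C/∂q_C = 0: 77 - 2q_C - (q_X + q_F) = 0.
Xenon's first-order condition: 82 - 2q_X - (q_C + q_F) = 0.
Forge's first-order condition: 78 - 2q_F - (q_C + q_X) = 0.
Adding the 3 first-order conditions: 237 − 4Q = 0, so Q = 237/4.
Back-substituting: q_C = (77 − 237/4) = 71/4, q_X = (82 − 237/4) = 91/4, q_F = (78 − 237/4) = 75/4.
Total output Q = 237/4, so price P = 148 - 237/4 = 355/4.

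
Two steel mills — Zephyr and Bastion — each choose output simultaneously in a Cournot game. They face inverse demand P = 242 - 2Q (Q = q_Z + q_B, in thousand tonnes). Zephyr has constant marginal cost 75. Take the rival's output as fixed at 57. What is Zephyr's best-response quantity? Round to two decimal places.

With the rival's output fixed at 57, Zephyr's profit is π_Z = (242 - 2·57 - 2q_Z)q_Z - (75q_Z) = (128 - 2q_Z)q_Z - (75q_Z).
∂π_Z/∂q_Z = 53 - 4q_Z = 0, so q_Z = 53/4.

13.25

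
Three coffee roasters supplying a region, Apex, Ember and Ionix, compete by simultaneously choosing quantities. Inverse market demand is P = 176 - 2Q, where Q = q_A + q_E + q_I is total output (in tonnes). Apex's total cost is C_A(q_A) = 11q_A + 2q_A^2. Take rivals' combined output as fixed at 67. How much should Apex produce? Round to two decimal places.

With rivals' combined output fixed at 67, Apex's profit is π_A = (176 - 2·67 - 2q_A)q_A - (11q_A + 2q_A²) = (42 - 2q_A)q_A - (11q_A + 2q_A²).
∂π_A/∂q_A = 31 - 8q_A = 0, so q_A = 31/8.

3.88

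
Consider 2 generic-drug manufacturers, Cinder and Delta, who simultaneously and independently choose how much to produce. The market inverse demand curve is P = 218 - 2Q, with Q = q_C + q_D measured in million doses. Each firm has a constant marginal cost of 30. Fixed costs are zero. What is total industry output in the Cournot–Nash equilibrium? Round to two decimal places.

Each firm earns π_i = (218 - 2Q)q_i - 30q_i.
Setting ∂π_i/∂q_i = 0 with rivals' quantities fixed: 188 - 4q_i - 2q_j = 0.
With identical firms every q_j equals q_i, so q_j = q_i and 188 = 6q_i, giving q_i = 94/3.
Total output Q = 94/3 + 94/3 = 188/3.

62.67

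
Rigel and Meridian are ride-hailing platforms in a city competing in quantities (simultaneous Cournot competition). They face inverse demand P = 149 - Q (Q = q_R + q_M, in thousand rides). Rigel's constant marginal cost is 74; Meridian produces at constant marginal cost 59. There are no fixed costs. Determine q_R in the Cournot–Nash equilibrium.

20

Rigel's profit: π_R = (149 - Q)q_R - (74q_R). Setting ∂π_R/∂q_R = 0: 75 - 2q_R - (q_M) = 0.
Meridian's profit: π_M = (149 - Q)q_M - (59q_M). Setting ∂π_M/∂q_M = 0: 90 - 2q_M - (q_R) = 0.
Best responses: q_R = (75 - q_M)/2, q_M = (90 - q_R)/2.
Substituting one into the other gives q_R = 20 and q_M = 35.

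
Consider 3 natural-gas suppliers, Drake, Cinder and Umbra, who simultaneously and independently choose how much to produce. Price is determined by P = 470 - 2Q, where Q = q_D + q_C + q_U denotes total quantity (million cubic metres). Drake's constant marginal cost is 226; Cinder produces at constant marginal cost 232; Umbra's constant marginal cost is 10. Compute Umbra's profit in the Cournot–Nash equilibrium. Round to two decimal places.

25200.13

Drake's profit: π_D = (470 - 2Q)q_D - (226q_D). Setting ∂π_D/∂q_D = 0: 244 - 4q_D - 2(q_C + q_U) = 0.
Cinder's first-order condition: 238 - 4q_C - 2(q_D + q_U) = 0.
Umbra's profit: π_U = (470 - 2Q)q_U - (10q_U). Setting ∂π_U/∂q_U = 0: 460 - 4q_U - 2(q_D + q_C) = 0.
Adding the 3 first-order conditions: 942 − 8Q = 0, so Q = 471/4.
Back-substituting: q_D = (244 − 471/2)/2 = 17/4, q_C = (238 − 471/2)/2 = 5/4, q_U = (460 − 471/2)/2 = 449/4.
Price P = 470 - 2·(471/4) = 469/2.
Umbra's profit: (469/2 - 10)·(449/4) = 25200.1250.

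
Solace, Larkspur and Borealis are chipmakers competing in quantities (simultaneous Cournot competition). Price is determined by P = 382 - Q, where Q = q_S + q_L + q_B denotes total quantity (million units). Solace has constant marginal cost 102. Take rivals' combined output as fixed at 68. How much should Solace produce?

With rivals' combined output fixed at 68, Solace's profit is π_S = (382 - 68 - q_S)q_S - (102q_S) = (314 - q_S)q_S - (102q_S).
∂π_S/∂q_S = 212 - 2q_S = 0, so q_S = 106.

106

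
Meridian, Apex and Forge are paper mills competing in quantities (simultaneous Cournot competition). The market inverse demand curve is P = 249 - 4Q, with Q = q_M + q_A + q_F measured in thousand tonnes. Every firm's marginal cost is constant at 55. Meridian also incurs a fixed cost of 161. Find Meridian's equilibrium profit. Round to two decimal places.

A representative firm's profit is π_i = q_i(249 - 4Q) - 55q_i.
First-order condition (treating rivals' output as given): 194 - 8q_i - 4·Σ_{j≠i} q_j = 0.
By symmetry each firm produces the same amount; substituting Σ_{j≠i} q_j = 2q_i yields q_i = 194/16 = 97/8.
Price P = 249 - 4·(291/8) = 207/2.
Meridian's profit: (207/2 - 55)·(97/8) - 161 = 427.0625.

427.06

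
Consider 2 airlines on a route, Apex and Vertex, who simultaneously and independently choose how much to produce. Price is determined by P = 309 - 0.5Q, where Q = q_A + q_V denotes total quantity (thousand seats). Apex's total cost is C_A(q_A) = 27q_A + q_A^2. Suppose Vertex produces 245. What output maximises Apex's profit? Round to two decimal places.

With the rival's output fixed at 245, Apex's profit is π_A = (309 - (1/2)·245 - (1/2)q_A)q_A - (27q_A + q_A²) = (373/2 - (1/2)q_A)q_A - (27q_A + q_A²).
∂π_A/∂q_A = 319/2 - 3q_A = 0, so q_A = 319/6.

53.17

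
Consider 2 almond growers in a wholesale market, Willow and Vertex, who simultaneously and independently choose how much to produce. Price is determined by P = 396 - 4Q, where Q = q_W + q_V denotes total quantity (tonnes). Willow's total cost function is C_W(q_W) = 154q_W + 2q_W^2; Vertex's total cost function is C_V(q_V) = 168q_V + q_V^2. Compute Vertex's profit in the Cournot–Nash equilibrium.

1445

Willow's profit: π_W = (396 - 4Q)q_W - (154q_W + 2q_W²). Setting ∂π_W/∂q_W = 0: 242 - 12q_W - 4(q_V) = 0.
Vertex's profit: π_V = (396 - 4Q)q_V - (168q_V + q_V²). Setting ∂π_V/∂q_V = 0: 228 - 10q_V - 4(q_W) = 0.
So q_W = (242 - 4q_V)/12 and q_V = (228 - 4q_W)/10.
Solving the pair: q_W = 29/2, q_V = 17.
Price P = 396 - 4·(63/2) = 270.
Vertex's profit: 270·17 - 168·17 - 17² = 1445.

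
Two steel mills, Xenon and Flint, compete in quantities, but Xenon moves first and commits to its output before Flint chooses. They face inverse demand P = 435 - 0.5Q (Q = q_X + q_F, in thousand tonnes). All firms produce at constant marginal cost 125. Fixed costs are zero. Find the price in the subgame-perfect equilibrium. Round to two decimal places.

Solve by backward induction. Given q_X, the follower Flint maximises π_F = (435 - (1/2)q_X - (1/2)q_F)q_F - 125q_F.
Follower FOC: 310 - (1/2)q_X - q_F = 0, so q_F(q_X) = (310 - (1/2)q_X).
The leader anticipates this reaction. Substituting into P = 435 - 0.5Q gives P = 280 - (1/4)q_X, so π_X = (280 - (1/4)q_X)q_X - 125q_X.
The leader's first-order condition 155 - (1/2)q_X = 0 yields q_X = 310.
Then q_F = (310 - (1/2)·310) = 155.
Total output Q = 465, so price P = 435 - (1/2)·465 = 405/2.

202.50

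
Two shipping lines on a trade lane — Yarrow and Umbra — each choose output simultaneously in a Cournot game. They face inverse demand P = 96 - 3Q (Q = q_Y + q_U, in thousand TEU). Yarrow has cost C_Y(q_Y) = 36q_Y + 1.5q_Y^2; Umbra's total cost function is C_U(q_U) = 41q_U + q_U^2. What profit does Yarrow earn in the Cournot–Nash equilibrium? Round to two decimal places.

Yarrow's profit: π_Y = (96 - 3Q)q_Y - (36q_Y + (3/2)q_Y²). Setting ∂π_Y/∂q_Y = 0: 60 - 9q_Y - 3(q_U) = 0.
Umbra's profit: π_U = (96 - 3Q)q_U - (41q_U + q_U²). Setting ∂π_U/∂q_U = 0: 55 - 8q_U - 3(q_Y) = 0.
Rearranging gives the reaction functions q_Y = (60 - 3q_U)/9 and q_U = (55 - 3q_Y)/8.
Substituting one into the other gives q_Y = 5 and q_U = 5.
Price P = 96 - 3·10 = 66.
Yarrow's profit: 66·5 - 36·5 - (3/2)·5² = 225/2.

112.50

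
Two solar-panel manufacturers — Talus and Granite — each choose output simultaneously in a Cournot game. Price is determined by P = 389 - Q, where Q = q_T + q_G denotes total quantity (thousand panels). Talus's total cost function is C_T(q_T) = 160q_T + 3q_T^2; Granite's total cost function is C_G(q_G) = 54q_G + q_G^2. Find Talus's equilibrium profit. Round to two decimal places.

Talus's profit: π_T = (389 - Q)q_T - (160q_T + 3q_T²). Setting ∂π_T/∂q_T = 0: 229 - 8q_T - (q_G) = 0.
Granite's profit: π_G = (389 - Q)q_G - (54q_G + q_G²). Setting ∂π_G/∂q_G = 0: 335 - 4q_G - (q_T) = 0.
Rearranging gives the reaction functions q_T = (229 - q_G)/8 and q_G = (335 - q_T)/4.
Solving the pair: q_T = 581/31, q_G = 79.0645.
Price P = 389 - 97.8065 = 291.1935.
Talus's profit: 291.1935·(581/31) - 160·(581/31) - 3(581/31)² = 1405.0406.

1405.04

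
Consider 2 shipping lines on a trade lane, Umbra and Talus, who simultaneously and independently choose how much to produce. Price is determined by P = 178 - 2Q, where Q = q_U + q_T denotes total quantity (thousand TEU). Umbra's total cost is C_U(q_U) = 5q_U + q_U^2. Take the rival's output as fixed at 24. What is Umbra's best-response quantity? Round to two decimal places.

With the rival's output fixed at 24, Umbra's profit is π_U = (178 - 2·24 - 2q_U)q_U - (5q_U + q_U²) = (130 - 2q_U)q_U - (5q_U + q_U²).
∂π_U/∂q_U = 125 - 6q_U = 0, so q_U = 125/6.

20.83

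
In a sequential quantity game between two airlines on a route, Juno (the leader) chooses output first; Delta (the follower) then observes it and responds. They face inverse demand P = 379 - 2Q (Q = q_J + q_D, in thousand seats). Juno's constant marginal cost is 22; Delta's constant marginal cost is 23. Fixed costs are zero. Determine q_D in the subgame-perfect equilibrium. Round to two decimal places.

44.25

Solve by backward induction. Given q_J, the follower Delta maximises π_D = (379 - 2q_J - 2q_D)q_D - 23q_D.
Follower FOC: 356 - 2q_J - 4q_D = 0, so q_D(q_J) = (356 - 2q_J)/4.
Juno substitutes q_D(q_J) into its own profit: π_J = q_J(379 - 2q_J - (356 - 2q_J)/2) - 22q_J = (201 - q_J)q_J - 22q_J.
The leader's first-order condition 179 - 2q_J = 0 yields q_J = 179/2.
Then q_D = (356 - 2·(179/2))/4 = 177/4.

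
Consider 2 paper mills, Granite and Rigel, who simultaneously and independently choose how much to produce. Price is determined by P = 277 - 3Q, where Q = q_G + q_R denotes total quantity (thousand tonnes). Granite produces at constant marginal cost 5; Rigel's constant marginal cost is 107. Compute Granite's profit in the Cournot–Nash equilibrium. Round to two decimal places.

Granite's profit: π_G = (277 - 3Q)q_G - (5q_G). Setting ∂π_G/∂q_G = 0: 272 - 6q_G - 3(q_R) = 0.
Rigel's profit: π_R = (277 - 3Q)q_R - (107q_R). Setting ∂π_R/∂q_R = 0: 170 - 6q_R - 3(q_G) = 0.
Best responses: q_G = (272 - 3q_R)/6, q_R = (170 - 3q_G)/6.
Solving the pair: q_G = 374/9, q_R = 68/9.
Price P = 277 - 3·(442/9) = 389/3.
Granite's profit: (389/3 - 5)·(374/9) = 5180.5926.

5180.59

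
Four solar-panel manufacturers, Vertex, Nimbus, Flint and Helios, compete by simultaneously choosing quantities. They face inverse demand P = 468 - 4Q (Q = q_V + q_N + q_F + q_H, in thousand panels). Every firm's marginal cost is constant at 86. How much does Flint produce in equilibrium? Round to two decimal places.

19.10

A representative firm's profit is π_i = q_i(468 - 4Q) - 86q_i.
Setting ∂π_i/∂q_i = 0 with rivals' quantities fixed: 382 - 8q_i - 4·Σ_{j≠i} q_j = 0.
By symmetry each firm produces the same amount; substituting Σ_{j≠i} q_j = 3q_i yields q_i = 382/20 = 191/10.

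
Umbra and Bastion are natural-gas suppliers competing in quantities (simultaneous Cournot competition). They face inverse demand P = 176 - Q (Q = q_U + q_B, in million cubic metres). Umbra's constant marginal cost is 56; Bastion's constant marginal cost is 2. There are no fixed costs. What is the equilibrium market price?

Umbra's profit: π_U = (176 - Q)q_U - (56q_U). Setting ∂π_U/∂q_U = 0: 120 - 2q_U - (q_B) = 0.
Bastion's first-order condition: 174 - 2q_B - (q_U) = 0.
Rearranging gives the reaction functions q_U = (120 - q_B)/2 and q_B = (174 - q_U)/2.
Substituting one into the other gives q_U = 22 and q_B = 76.
Total output Q = 98, so price P = 176 - 98 = 78.

78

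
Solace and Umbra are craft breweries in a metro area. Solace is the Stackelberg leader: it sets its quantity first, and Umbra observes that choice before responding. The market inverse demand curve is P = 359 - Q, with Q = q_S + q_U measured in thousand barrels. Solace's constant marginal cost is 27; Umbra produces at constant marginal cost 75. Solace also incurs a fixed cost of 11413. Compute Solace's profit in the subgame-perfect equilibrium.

6637

The follower Umbra best-responds to any q_S: π_U = (359 - Q)q_U - 75q_U.
Follower FOC: 284 - q_S - 2q_U = 0, so q_U(q_S) = (284 - q_S)/2.
Solace substitutes q_U(q_S) into its own profit: π_S = q_S(359 - q_S - (284 - q_S)/2) - 27q_S = (217 - (1/2)q_S)q_S - 27q_S.
The leader's first-order condition 190 - q_S = 0 yields q_S = 190.
Then q_U = (284 - 190)/2 = 47.
Price P = 359 - 237 = 122.
Solace's profit: (122 - 27)·190 - 11413 = 6637.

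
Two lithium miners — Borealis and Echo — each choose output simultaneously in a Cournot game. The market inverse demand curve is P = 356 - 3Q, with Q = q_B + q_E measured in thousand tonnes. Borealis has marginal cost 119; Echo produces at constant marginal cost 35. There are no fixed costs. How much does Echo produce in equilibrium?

Borealis's profit: π_B = (356 - 3Q)q_B - (119q_B). Setting ∂π_B/∂q_B = 0: 237 - 6q_B - 3(q_E) = 0.
Echo's profit: π_E = (356 - 3Q)q_E - (35q_E). Setting ∂π_E/∂q_E = 0: 321 - 6q_E - 3(q_B) = 0.
Best responses: q_B = (237 - 3q_E)/6, q_E = (321 - 3q_B)/6.
Substituting one into the other gives q_B = 17 and q_E = 45.

45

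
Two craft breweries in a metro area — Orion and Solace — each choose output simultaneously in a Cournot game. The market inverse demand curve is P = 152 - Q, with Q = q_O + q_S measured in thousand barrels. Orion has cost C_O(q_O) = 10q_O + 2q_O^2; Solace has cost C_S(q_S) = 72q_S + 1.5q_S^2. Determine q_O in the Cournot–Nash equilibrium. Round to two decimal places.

21.72

Orion's profit: π_O = (152 - Q)q_O - (10q_O + 2q_O²). Setting ∂π_O/∂q_O = 0: 142 - 6q_O - (q_S) = 0.
Solace's profit: π_S = (152 - Q)q_S - (72q_S + (3/2)q_S²). Setting ∂π_S/∂q_S = 0: 80 - 5q_S - (q_O) = 0.
Best responses: q_O = (142 - q_S)/6, q_S = (80 - q_O)/5.
Solving the pair: q_O = 630/29, q_S = 338/29.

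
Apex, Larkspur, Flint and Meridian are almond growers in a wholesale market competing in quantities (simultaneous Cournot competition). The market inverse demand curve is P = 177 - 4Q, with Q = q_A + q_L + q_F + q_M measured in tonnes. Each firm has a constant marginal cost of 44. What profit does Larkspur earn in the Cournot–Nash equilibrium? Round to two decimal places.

A representative firm's profit is π_i = q_i(177 - 4Q) - 44q_i.
First-order condition (treating rivals' output as given): 133 - 8q_i - 4·Σ_{j≠i} q_j = 0.
With identical firms every q_j equals q_i, so Σ_{j≠i} q_j = 3q_i and 133 = 20q_i, giving q_i = 133/20.
Price P = 177 - 4·(133/5) = 353/5.
Larkspur's profit: (353/5 - 44)·(133/20) = 176.8900.

176.89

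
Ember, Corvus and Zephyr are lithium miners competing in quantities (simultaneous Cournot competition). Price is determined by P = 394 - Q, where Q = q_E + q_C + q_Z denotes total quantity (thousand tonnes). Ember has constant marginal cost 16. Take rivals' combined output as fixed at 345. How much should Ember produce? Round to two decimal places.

16.50

With rivals' combined output fixed at 345, Ember's profit is π_E = (394 - 345 - q_E)q_E - (16q_E) = (49 - q_E)q_E - (16q_E).
∂π_E/∂q_E = 33 - 2q_E = 0, so q_E = 33/2.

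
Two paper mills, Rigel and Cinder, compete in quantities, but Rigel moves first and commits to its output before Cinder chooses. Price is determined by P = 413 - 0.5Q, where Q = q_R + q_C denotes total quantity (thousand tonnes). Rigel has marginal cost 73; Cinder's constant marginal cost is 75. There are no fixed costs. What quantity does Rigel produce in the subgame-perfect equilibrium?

342

The follower Cinder best-responds to any q_R: π_C = (413 - 0.5Q)q_C - 75q_C.
Setting the follower's marginal profit to zero, 338 - (1/2)q_R - q_C = 0, i.e. q_C = (338 - (1/2)q_R).
Rigel substitutes q_C(q_R) into its own profit: π_R = q_R(413 - (1/2)q_R - (338 - (1/2)q_R)/2) - 73q_R = (244 - (1/4)q_R)q_R - 73q_R.
The leader's first-order condition 171 - (1/2)q_R = 0 yields q_R = 342.
Then q_C = (338 - (1/2)·342) = 167.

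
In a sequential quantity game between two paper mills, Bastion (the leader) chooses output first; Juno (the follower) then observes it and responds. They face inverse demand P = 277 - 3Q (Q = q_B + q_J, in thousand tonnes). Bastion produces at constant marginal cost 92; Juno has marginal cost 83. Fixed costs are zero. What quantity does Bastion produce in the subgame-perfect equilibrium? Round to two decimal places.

Solve by backward induction. Given q_B, the follower Juno maximises π_J = (277 - 3q_B - 3q_J)q_J - 83q_J.
Setting the follower's marginal profit to zero, 194 - 3q_B - 6q_J = 0, i.e. q_J = (194 - 3q_B)/6.
Bastion substitutes q_J(q_B) into its own profit: π_B = q_B(277 - 3q_B - (194 - 3q_B)/2) - 92q_B = (180 - (3/2)q_B)q_B - 92q_B.
The leader's first-order condition 88 - 3q_B = 0 yields q_B = 88/3.
Then q_J = (194 - 3·(88/3))/6 = 53/3.

29.33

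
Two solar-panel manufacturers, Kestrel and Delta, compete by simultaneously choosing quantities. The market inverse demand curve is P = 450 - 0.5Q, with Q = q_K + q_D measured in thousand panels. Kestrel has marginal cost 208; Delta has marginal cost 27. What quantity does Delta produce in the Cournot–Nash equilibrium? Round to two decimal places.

Kestrel's profit: π_K = (450 - 0.5Q)q_K - (208q_K). Setting ∂π_K/∂q_K = 0: 242 - q_K - (1/2)(q_D) = 0.
Delta's profit: π_D = (450 - 0.5Q)q_D - (27q_D). Setting ∂π_D/∂q_D = 0: 423 - q_D - (1/2)(q_K) = 0.
Best responses: q_K = (242 - (1/2)q_D), q_D = (423 - (1/2)q_K).
Substituting one into the other gives q_K = 122/3 and q_D = 1208/3.

402.67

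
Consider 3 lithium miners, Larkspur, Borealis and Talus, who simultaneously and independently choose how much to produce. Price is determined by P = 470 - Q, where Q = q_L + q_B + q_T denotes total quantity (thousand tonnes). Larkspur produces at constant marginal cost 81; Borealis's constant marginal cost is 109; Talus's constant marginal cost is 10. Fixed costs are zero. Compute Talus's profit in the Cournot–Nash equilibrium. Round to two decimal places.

24806.25

Larkspur's profit: π_L = (470 - Q)q_L - (81q_L). Setting ∂π_L/∂q_L = 0: 389 - 2q_L - (q_B + q_T) = 0.
Borealis's profit: π_B = (470 - Q)q_B - (109q_B). Setting ∂π_B/∂q_B = 0: 361 - 2q_B - (q_L + q_T) = 0.
Talus's first-order condition: 460 - 2q_T - (q_L + q_B) = 0.
Summing all 3 equations gives 1210 − 4Q = 0, hence Q = 605/2.
Back-substituting: q_L = (389 − 605/2) = 173/2, q_B = (361 − 605/2) = 117/2, q_T = (460 − 605/2) = 315/2.
Price P = 470 - 605/2 = 335/2.
Talus's profit: (335/2 - 10)·(315/2) = 24806.2500.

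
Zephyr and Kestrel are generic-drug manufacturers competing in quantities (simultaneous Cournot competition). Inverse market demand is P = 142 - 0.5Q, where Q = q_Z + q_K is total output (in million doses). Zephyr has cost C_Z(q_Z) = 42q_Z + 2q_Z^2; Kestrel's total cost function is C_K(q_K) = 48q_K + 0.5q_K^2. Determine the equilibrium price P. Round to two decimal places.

Zephyr's profit: π_Z = (142 - 0.5Q)q_Z - (42q_Z + 2q_Z²). Setting ∂π_Z/∂q_Z = 0: 100 - 5q_Z - (1/2)(q_K) = 0.
Kestrel's profit: π_K = (142 - 0.5Q)q_K - (48q_K + (1/2)q_K²). Setting ∂π_K/∂q_K = 0: 94 - 2q_K - (1/2)(q_Z) = 0.
So q_Z = (100 - (1/2)q_K)/5 and q_K = (94 - (1/2)q_Z)/2.
Substituting one into the other gives q_Z = 204/13 and q_K = 560/13.
Total output Q = 764/13, so price P = 142 - (1/2)·(764/13) = 1464/13.

112.62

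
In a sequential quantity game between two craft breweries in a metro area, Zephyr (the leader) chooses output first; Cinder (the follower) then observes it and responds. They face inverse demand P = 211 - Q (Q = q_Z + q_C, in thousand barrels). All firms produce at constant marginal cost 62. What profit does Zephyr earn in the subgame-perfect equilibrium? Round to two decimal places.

The follower Cinder best-responds to any q_Z: π_C = (211 - Q)q_C - 62q_C.
∂π_C/∂q_C = 149 - q_Z - 2q_C = 0 gives the reaction function q_C = (149 - q_Z)/2.
The leader anticipates this reaction. Substituting into P = 211 - Q gives P = 273/2 - (1/2)q_Z, so π_Z = (273/2 - (1/2)q_Z)q_Z - 62q_Z.
The leader's first-order condition 149/2 - q_Z = 0 yields q_Z = 149/2.
Then q_C = (149 - 149/2)/2 = 149/4.
Price P = 211 - 447/4 = 397/4.
Zephyr's profit: (397/4 - 62)·(149/2) = 2775.1250.

2775.13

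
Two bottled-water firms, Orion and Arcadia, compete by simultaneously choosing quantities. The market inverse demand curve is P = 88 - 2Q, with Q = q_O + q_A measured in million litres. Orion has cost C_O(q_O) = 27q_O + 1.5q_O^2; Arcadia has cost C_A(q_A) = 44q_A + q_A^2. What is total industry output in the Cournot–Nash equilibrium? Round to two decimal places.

12.21

Orion's profit: π_O = (88 - 2Q)q_O - (27q_O + (3/2)q_O²). Setting ∂π_O/∂q_O = 0: 61 - 7q_O - 2(q_A) = 0.
Arcadia's first-order condition: 44 - 6q_A - 2(q_O) = 0.
Rearranging gives the reaction functions q_O = (61 - 2q_A)/7 and q_A = (44 - 2q_O)/6.
Substituting one into the other gives q_O = 139/19 and q_A = 93/19.
Total output Q = 139/19 + 93/19 = 232/19.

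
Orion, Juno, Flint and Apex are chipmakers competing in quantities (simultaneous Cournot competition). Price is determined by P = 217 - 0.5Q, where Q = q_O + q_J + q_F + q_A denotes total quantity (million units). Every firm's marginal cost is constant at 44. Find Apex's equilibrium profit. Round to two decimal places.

Each firm earns π_i = (217 - 0.5Q)q_i - 44q_i.
Setting ∂π_i/∂q_i = 0 with rivals' quantities fixed: 173 - q_i - (1/2)·Σ_{j≠i} q_j = 0.
With identical firms every q_j equals q_i, so Σ_{j≠i} q_j = 3q_i and 173 = (5/2)q_i, giving q_i = 346/5.
Price P = 217 - (1/2)·(1384/5) = 393/5.
Apex's profit: (393/5 - 44)·(346/5) = 2394.3200.

2394.32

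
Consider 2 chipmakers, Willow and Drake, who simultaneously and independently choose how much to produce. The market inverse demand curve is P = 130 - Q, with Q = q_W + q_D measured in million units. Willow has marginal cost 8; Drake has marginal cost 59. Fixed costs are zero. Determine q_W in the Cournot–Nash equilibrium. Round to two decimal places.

57.67

Willow's profit: π_W = (130 - Q)q_W - (8q_W). Setting ∂π_W/∂q_W = 0: 122 - 2q_W - (q_D) = 0.
Drake's profit: π_D = (130 - Q)q_D - (59q_D). Setting ∂π_D/∂q_D = 0: 71 - 2q_D - (q_W) = 0.
Best responses: q_W = (122 - q_D)/2, q_D = (71 - q_W)/2.
Substituting one into the other gives q_W = 173/3 and q_D = 20/3.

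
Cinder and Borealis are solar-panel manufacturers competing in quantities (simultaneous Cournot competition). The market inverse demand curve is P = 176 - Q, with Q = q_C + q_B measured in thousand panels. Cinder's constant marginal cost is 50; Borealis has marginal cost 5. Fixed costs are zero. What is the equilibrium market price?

Cinder's profit: π_C = (176 - Q)q_C - (50q_C). Setting ∂π_C/∂q_C = 0: 126 - 2q_C - (q_B) = 0.
Borealis's profit: π_B = (176 - Q)q_B - (5q_B). Setting ∂π_B/∂q_B = 0: 171 - 2q_B - (q_C) = 0.
So q_C = (126 - q_B)/2 and q_B = (171 - q_C)/2.
Substituting one into the other gives q_C = 27 and q_B = 72.
Total output Q = 99, so price P = 176 - 99 = 77.

77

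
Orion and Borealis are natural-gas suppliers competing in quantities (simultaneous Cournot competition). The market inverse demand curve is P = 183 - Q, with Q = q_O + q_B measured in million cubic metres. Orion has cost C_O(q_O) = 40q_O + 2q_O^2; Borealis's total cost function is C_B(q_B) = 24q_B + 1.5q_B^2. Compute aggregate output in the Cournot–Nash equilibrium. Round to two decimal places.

Orion's profit: π_O = (183 - Q)q_O - (40q_O + 2q_O²). Setting ∂π_O/∂q_O = 0: 143 - 6q_O - (q_B) = 0.
Borealis's first-order condition: 159 - 5q_B - (q_O) = 0.
Best responses: q_O = (143 - q_B)/6, q_B = (159 - q_O)/5.
Solving the pair: q_O = 556/29, q_B = 811/29.
Total output Q = 556/29 + 811/29 = 1367/29.

47.14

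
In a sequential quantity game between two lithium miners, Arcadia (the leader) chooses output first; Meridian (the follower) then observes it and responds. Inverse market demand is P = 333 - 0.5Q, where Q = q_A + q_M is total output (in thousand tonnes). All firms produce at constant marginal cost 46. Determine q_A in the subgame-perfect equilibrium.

The follower Meridian best-responds to any q_A: π_M = (333 - 0.5Q)q_M - 46q_M.
Follower FOC: 287 - (1/2)q_A - q_M = 0, so q_M(q_A) = (287 - (1/2)q_A).
The leader anticipates this reaction. Substituting into P = 333 - 0.5Q gives P = 379/2 - (1/4)q_A, so π_A = (379/2 - (1/4)q_A)q_A - 46q_A.
Maximising: ∂π_A/∂q_A = 287/2 - (1/2)q_A = 0, giving q_A = 287.
Then q_M = (287 - (1/2)·287) = 287/2.

287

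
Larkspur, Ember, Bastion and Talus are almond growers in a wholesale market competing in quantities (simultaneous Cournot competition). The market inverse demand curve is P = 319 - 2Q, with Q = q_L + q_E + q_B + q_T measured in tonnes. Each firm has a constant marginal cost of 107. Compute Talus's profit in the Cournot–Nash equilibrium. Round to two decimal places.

A representative firm's profit is π_i = q_i(319 - 2Q) - 107q_i.
First-order condition (treating rivals' output as given): 212 - 4q_i - 2·Σ_{j≠i} q_j = 0.
With identical firms every q_j equals q_i, so Σ_{j≠i} q_j = 3q_i and 212 = 10q_i, giving q_i = 106/5.
Price P = 319 - 2·(424/5) = 747/5.
Talus's profit: (747/5 - 107)·(106/5) = 898.8800.

898.88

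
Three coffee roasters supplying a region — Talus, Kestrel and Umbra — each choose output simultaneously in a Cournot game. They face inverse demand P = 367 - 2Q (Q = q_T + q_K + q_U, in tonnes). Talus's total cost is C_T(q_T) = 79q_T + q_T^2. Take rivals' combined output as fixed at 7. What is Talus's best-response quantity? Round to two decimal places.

45.67

With rivals' combined output fixed at 7, Talus's profit is π_T = (367 - 2·7 - 2q_T)q_T - (79q_T + q_T²) = (353 - 2q_T)q_T - (79q_T + q_T²).
∂π_T/∂q_T = 274 - 6q_T = 0, so q_T = 137/3.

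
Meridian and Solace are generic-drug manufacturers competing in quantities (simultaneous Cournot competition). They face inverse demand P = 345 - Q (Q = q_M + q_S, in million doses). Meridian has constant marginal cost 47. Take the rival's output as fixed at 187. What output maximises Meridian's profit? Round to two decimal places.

55.50

With the rival's output fixed at 187, Meridian's profit is π_M = (345 - 187 - q_M)q_M - (47q_M) = (158 - q_M)q_M - (47q_M).
∂π_M/∂q_M = 111 - 2q_M = 0, so q_M = 111/2.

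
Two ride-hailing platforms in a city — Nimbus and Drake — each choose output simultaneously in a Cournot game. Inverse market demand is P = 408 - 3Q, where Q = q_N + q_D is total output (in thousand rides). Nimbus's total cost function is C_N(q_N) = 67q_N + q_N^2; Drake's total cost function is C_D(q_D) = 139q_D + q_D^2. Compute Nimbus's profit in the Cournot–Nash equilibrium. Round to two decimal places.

Nimbus's profit: π_N = (408 - 3Q)q_N - (67q_N + q_N²). Setting ∂π_N/∂q_N = 0: 341 - 8q_N - 3(q_D) = 0.
Drake's profit: π_D = (408 - 3Q)q_D - (139q_D + q_D²). Setting ∂π_D/∂q_D = 0: 269 - 8q_D - 3(q_N) = 0.
Rearranging gives the reaction functions q_N = (341 - 3q_D)/8 and q_D = (269 - 3q_N)/8.
Substituting one into the other gives q_N = 1921/55 and q_D = 1129/55.
Price P = 408 - 3·(610/11) = 241.6364.
Nimbus's profit: 241.6364·(1921/55) - 67·(1921/55) - (1921/55)² = 4879.6575.

4879.66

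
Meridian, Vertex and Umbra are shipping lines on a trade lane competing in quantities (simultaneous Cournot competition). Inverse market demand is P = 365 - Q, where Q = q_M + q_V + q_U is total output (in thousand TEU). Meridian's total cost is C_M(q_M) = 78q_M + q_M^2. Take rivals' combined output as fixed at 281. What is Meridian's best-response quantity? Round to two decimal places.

1.50

With rivals' combined output fixed at 281, Meridian's profit is π_M = (365 - 281 - q_M)q_M - (78q_M + q_M²) = (84 - q_M)q_M - (78q_M + q_M²).
∂π_M/∂q_M = 6 - 4q_M = 0, so q_M = 3/2.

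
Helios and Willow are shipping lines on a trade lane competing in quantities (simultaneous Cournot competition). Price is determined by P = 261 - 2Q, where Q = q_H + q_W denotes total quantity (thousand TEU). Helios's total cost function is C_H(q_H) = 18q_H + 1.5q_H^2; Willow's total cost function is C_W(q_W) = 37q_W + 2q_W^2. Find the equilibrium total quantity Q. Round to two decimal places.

49.58

Helios's profit: π_H = (261 - 2Q)q_H - (18q_H + (3/2)q_H²). Setting ∂π_H/∂q_H = 0: 243 - 7q_H - 2(q_W) = 0.
Willow's profit: π_W = (261 - 2Q)q_W - (37q_W + 2q_W²). Setting ∂π_W/∂q_W = 0: 224 - 8q_W - 2(q_H) = 0.
Rearranging gives the reaction functions q_H = (243 - 2q_W)/7 and q_W = (224 - 2q_H)/8.
Solving the pair: q_H = 374/13, q_W = 541/26.
Total output Q = 374/13 + 541/26 = 1289/26.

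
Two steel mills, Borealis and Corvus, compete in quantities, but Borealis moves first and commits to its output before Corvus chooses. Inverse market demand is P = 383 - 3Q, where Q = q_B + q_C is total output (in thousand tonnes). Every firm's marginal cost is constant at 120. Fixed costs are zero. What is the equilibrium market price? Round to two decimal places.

Solve by backward induction. Given q_B, the follower Corvus maximises π_C = (383 - 3q_B - 3q_C)q_C - 120q_C.
Setting the follower's marginal profit to zero, 263 - 3q_B - 6q_C = 0, i.e. q_C = (263 - 3q_B)/6.
The leader anticipates this reaction. Substituting into P = 383 - 3Q gives P = 503/2 - (3/2)q_B, so π_B = (503/2 - (3/2)q_B)q_B - 120q_B.
The leader's first-order condition 263/2 - 3q_B = 0 yields q_B = 263/6.
Then q_C = (263 - 3·(263/6))/6 = 263/12.
Total output Q = 263/4, so price P = 383 - 3·(263/4) = 743/4.

185.75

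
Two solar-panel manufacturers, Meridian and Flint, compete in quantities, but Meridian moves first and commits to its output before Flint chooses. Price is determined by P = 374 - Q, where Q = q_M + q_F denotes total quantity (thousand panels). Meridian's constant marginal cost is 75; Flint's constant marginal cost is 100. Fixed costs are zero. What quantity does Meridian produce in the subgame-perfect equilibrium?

162

The follower Flint best-responds to any q_M: π_F = (374 - Q)q_F - 100q_F.
Follower FOC: 274 - q_M - 2q_F = 0, so q_F(q_M) = (274 - q_M)/2.
Meridian substitutes q_F(q_M) into its own profit: π_M = q_M(374 - q_M - (274 - q_M)/2) - 75q_M = (237 - (1/2)q_M)q_M - 75q_M.
Maximising: ∂π_M/∂q_M = 162 - q_M = 0, giving q_M = 162.
Then q_F = (274 - 162)/2 = 56.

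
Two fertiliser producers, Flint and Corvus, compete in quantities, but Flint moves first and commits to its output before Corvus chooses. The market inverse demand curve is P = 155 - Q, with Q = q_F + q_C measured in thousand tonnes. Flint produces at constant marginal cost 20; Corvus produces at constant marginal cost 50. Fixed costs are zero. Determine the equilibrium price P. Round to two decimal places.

61.25

Solve by backward induction. Given q_F, the follower Corvus maximises π_C = (155 - q_F - q_C)q_C - 50q_C.
∂π_C/∂q_C = 105 - q_F - 2q_C = 0 gives the reaction function q_C = (105 - q_F)/2.
Flint substitutes q_C(q_F) into its own profit: π_F = q_F(155 - q_F - (105 - q_F)/2) - 20q_F = (205/2 - (1/2)q_F)q_F - 20q_F.
Leader FOC: 165/2 - q_F = 0, so q_F = 165/2.
Then q_C = (105 - 165/2)/2 = 45/4.
Total output Q = 375/4, so price P = 155 - 375/4 = 245/4.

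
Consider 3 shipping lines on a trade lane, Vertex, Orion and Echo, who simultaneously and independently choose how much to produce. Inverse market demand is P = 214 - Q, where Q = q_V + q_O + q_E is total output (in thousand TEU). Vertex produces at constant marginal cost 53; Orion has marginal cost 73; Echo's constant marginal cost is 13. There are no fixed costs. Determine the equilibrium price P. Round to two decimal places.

88.25

Vertex's profit: π_V = (214 - Q)q_V - (53q_V). Setting ∂π_V/∂q_V = 0: 161 - 2q_V - (q_O + q_E) = 0.
Orion's first-order condition: 141 - 2q_O - (q_V + q_E) = 0.
Echo's first-order condition: 201 - 2q_E - (q_V + q_O) = 0.
Summing all 3 equations gives 503 − 4Q = 0, hence Q = 503/4.
Back-substituting: q_V = (161 − 503/4) = 141/4, q_O = (141 − 503/4) = 61/4, q_E = (201 − 503/4) = 301/4.
Total output Q = 503/4, so price P = 214 - 503/4 = 353/4.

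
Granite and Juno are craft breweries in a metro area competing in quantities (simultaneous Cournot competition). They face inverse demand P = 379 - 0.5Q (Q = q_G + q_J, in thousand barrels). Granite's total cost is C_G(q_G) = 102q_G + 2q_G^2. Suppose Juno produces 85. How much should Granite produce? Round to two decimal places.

With the rival's output fixed at 85, Granite's profit is π_G = (379 - (1/2)·85 - (1/2)q_G)q_G - (102q_G + 2q_G²) = (673/2 - (1/2)q_G)q_G - (102q_G + 2q_G²).
∂π_G/∂q_G = 469/2 - 5q_G = 0, so q_G = 469/10.

46.90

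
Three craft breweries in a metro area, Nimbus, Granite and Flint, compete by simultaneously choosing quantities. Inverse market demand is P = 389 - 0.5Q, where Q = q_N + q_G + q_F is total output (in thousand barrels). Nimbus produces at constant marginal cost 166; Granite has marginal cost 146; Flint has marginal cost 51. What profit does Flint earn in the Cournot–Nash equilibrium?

Nimbus's profit: π_N = (389 - 0.5Q)q_N - (166q_N). Setting ∂π_N/∂q_N = 0: 223 - q_N - (1/2)(q_G + q_F) = 0.
Granite's profit: π_G = (389 - 0.5Q)q_G - (146q_G). Setting ∂π_G/∂q_G = 0: 243 - q_G - (1/2)(q_N + q_F) = 0.
Flint's profit: π_F = (389 - 0.5Q)q_F - (51q_F). Setting ∂π_F/∂q_F = 0: 338 - q_F - (1/2)(q_N + q_G) = 0.
Adding the 3 conditions: 804 − Q − Q = 0, i.e. Q = 402.
Back-substituting: q_N = (223 − 201)/(1/2) = 44, q_G = (243 − 201)/(1/2) = 84, q_F = (338 − 201)/(1/2) = 274.
Price P = 389 - (1/2)·402 = 188.
Flint's profit: (188 - 51)·274 = 37538.

37538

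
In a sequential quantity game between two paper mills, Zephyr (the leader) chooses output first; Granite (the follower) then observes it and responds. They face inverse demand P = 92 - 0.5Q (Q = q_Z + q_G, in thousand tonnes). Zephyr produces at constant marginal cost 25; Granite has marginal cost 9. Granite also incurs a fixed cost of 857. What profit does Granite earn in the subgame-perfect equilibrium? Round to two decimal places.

The follower Granite best-responds to any q_Z: π_G = (92 - 0.5Q)q_G - 9q_G.
Setting the follower's marginal profit to zero, 83 - (1/2)q_Z - q_G = 0, i.e. q_G = (83 - (1/2)q_Z).
The leader anticipates this reaction. Substituting into P = 92 - 0.5Q gives P = 101/2 - (1/4)q_Z, so π_Z = (101/2 - (1/4)q_Z)q_Z - 25q_Z.
The leader's first-order condition 51/2 - (1/2)q_Z = 0 yields q_Z = 51.
Then q_G = (83 - (1/2)·51) = 115/2.
Price P = 92 - (1/2)·(217/2) = 151/4.
Granite's profit: (151/4 - 9)·(115/2) - 857 = 796.1250.

796.13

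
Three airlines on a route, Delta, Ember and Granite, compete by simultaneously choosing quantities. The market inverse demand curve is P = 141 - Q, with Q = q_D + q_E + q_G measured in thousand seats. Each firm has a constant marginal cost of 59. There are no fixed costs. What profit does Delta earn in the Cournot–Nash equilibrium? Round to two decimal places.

420.25

A representative firm's profit is π_i = q_i(141 - Q) - 59q_i.
Setting ∂π_i/∂q_i = 0 with rivals' quantities fixed: 82 - 2q_i - Σ_{j≠i} q_j = 0.
By symmetry each firm produces the same amount; substituting Σ_{j≠i} q_j = 2q_i yields q_i = 82/4 = 41/2.
Price P = 141 - 123/2 = 159/2.
Delta's profit: (159/2 - 59)·(41/2) = 1681/4.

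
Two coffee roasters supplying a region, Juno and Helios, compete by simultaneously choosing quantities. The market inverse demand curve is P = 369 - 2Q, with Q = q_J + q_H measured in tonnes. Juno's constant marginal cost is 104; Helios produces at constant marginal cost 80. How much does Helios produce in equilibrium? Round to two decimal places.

52.17

Juno's profit: π_J = (369 - 2Q)q_J - (104q_J). Setting ∂π_J/∂q_J = 0: 265 - 4q_J - 2(q_H) = 0.
Helios's profit: π_H = (369 - 2Q)q_H - (80q_H). Setting ∂π_H/∂q_H = 0: 289 - 4q_H - 2(q_J) = 0.
Rearranging gives the reaction functions q_J = (265 - 2q_H)/4 and q_H = (289 - 2q_J)/4.
Solving the pair: q_J = 241/6, q_H = 313/6.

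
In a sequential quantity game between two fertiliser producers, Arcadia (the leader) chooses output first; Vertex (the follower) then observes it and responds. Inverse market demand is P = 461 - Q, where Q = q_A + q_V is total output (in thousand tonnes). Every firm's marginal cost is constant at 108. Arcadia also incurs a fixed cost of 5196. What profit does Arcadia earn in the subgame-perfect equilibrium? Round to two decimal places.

The follower Vertex best-responds to any q_A: π_V = (461 - Q)q_V - 108q_V.
∂π_V/∂q_V = 353 - q_A - 2q_V = 0 gives the reaction function q_V = (353 - q_A)/2.
The leader anticipates this reaction. Substituting into P = 461 - Q gives P = 569/2 - (1/2)q_A, so π_A = (569/2 - (1/2)q_A)q_A - 108q_A.
The leader's first-order condition 353/2 - q_A = 0 yields q_A = 353/2.
Then q_V = (353 - 353/2)/2 = 353/4.
Price P = 461 - 1059/4 = 785/4.
Arcadia's profit: (785/4 - 108)·(353/2) - 5196 = 10380.1250.

10380.13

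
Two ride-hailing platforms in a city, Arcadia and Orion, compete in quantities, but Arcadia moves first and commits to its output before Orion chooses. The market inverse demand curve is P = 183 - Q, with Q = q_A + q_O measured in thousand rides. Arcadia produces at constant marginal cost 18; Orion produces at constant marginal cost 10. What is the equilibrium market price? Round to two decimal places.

The follower Orion best-responds to any q_A: π_O = (183 - Q)q_O - 10q_O.
∂π_O/∂q_O = 173 - q_A - 2q_O = 0 gives the reaction function q_O = (173 - q_A)/2.
Arcadia substitutes q_O(q_A) into its own profit: π_A = q_A(183 - q_A - (173 - q_A)/2) - 18q_A = (193/2 - (1/2)q_A)q_A - 18q_A.
The leader's first-order condition 157/2 - q_A = 0 yields q_A = 157/2.
Then q_O = (173 - 157/2)/2 = 189/4.
Total output Q = 503/4, so price P = 183 - 503/4 = 229/4.

57.25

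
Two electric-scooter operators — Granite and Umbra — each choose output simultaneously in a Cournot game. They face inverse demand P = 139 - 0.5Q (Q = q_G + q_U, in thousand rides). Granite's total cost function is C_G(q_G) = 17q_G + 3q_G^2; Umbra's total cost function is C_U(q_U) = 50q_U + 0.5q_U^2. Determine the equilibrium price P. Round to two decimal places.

111.31

Granite's profit: π_G = (139 - 0.5Q)q_G - (17q_G + 3q_G²). Setting ∂π_G/∂q_G = 0: 122 - 7q_G - (1/2)(q_U) = 0.
Umbra's profit: π_U = (139 - 0.5Q)q_U - (50q_U + (1/2)q_U²). Setting ∂π_U/∂q_U = 0: 89 - 2q_U - (1/2)(q_G) = 0.
Rearranging gives the reaction functions q_G = (122 - (1/2)q_U)/7 and q_U = (89 - (1/2)q_G)/2.
Solving the pair: q_G = 798/55, q_U = 40.8727.
Total output Q = 55.3818, so price P = 139 - (1/2)·55.3818 = 111.3091.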